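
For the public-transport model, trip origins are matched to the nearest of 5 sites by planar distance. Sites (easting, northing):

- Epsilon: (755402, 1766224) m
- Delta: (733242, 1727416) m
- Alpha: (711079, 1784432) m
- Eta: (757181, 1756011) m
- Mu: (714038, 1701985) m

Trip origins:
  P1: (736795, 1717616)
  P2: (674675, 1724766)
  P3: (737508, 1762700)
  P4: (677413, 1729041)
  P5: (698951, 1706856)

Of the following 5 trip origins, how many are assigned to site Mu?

3

P1 → Delta
P2 → Mu
P3 → Epsilon
P4 → Mu
P5 → Mu
3 of the 5 go to Mu.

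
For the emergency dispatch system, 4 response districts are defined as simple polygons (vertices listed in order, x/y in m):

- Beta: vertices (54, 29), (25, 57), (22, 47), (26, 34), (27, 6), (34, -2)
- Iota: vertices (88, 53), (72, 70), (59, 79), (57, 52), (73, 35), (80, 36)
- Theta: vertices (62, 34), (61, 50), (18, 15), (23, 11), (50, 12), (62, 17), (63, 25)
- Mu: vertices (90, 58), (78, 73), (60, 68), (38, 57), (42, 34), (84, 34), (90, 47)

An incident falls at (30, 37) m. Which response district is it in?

Cast a ray rightward from (30, 37). For each polygon, the edges (by vertex number in listed order) whose endpoints lie on opposite sides of y = 37, where each meets that height, and whether that is right or left of the point:
Beta: 1–2 at x≈45.7 (right), 3–4 at x≈25.1 (left) → 1 crossing.
Iota: 4–5 at x≈71.1 (right), 6–1 at x≈80.5 (right) → 2 crossings.
Theta: 1–2 at x≈61.8 (right), 2–3 at x≈45.0 (right) → 2 crossings.
Mu: 4–5 at x≈41.5 (right), 6–7 at x≈85.4 (right) → 2 crossings.
Only Beta has an odd count, so the point is inside Beta.

Beta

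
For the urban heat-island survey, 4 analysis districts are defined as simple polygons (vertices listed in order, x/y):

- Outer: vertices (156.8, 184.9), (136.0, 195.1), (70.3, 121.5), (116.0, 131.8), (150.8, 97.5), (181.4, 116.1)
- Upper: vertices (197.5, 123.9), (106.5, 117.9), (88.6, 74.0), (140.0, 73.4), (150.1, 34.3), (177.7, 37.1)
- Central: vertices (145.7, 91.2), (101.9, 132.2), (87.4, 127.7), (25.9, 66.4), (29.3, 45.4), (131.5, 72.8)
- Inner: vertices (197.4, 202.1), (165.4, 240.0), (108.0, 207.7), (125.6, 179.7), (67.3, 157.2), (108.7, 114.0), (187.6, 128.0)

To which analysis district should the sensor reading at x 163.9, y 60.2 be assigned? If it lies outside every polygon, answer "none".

Upper

Cast a ray rightward from (163.9, 60.2). For each polygon, the edges (by vertex number in listed order) whose endpoints lie on opposite sides of y = 60.2, where each meets that height, and whether that is right or left of the point:
Outer: no edge straddles that height → 0 crossings.
Upper: 4–5 at x≈143.41 (left), 6–1 at x≈182.97 (right) → 1 crossing.
Central: 4–5 at x≈26.90 (left), 5–6 at x≈84.50 (left) → 0 crossings.
Inner: no edge straddles that height → 0 crossings.
Only Upper has an odd count, so the point is inside Upper.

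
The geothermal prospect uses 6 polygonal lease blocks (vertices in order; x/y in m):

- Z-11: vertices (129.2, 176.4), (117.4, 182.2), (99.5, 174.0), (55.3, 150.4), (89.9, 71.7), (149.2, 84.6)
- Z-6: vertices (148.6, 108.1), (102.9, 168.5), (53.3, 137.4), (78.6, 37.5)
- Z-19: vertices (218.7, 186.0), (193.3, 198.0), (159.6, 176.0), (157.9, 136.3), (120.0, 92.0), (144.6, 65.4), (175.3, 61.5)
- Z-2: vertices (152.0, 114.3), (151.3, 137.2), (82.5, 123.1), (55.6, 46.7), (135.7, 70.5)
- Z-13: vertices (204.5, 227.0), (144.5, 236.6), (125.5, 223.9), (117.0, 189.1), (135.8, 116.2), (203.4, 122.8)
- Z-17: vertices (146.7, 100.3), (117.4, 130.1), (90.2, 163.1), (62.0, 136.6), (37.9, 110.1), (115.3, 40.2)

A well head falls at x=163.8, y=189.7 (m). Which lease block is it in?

Cast a ray rightward from (163.8, 189.7). For each polygon, the edges (by vertex number in listed order) whose endpoints lie on opposite sides of y = 189.7, where each meets that height, and whether that is right or left of the point:
Z-11: no edge straddles that height → 0 crossings.
Z-6: no edge straddles that height → 0 crossings.
Z-19: 1–2 at x≈210.87 (right), 2–3 at x≈180.59 (right) → 2 crossings.
Z-2: no edge straddles that height → 0 crossings.
Z-13: 3–4 at x≈117.15 (left), 6–1 at x≈204.11 (right) → 1 crossing.
Z-17: no edge straddles that height → 0 crossings.
Only Z-13 has an odd count, so the point is inside Z-13.

Z-13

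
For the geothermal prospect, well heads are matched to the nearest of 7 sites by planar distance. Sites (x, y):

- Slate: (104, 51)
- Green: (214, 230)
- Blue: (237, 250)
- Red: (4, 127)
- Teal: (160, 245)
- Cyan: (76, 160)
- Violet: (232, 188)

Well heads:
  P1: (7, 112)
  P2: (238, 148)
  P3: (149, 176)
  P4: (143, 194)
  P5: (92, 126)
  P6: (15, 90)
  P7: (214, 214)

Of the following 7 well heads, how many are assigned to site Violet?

P1 → Red
P2 → Violet
P3 → Teal
P4 → Teal
P5 → Cyan
P6 → Red
P7 → Green
1 of the 7 goes to Violet.

1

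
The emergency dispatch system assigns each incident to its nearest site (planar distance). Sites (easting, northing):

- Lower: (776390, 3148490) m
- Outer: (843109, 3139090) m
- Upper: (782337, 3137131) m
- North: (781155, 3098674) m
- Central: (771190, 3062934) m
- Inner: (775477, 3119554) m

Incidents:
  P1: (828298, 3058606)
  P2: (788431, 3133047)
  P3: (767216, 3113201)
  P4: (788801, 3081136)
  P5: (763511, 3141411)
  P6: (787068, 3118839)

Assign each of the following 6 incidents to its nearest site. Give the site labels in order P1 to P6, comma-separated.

Central, Upper, Inner, North, Lower, Inner

P1 → Central (d²=3280055248.00)
P2 → Upper (d²=53815892.00)
P3 → Inner (d²=108604730.00)
P4 → North (d²=366042760.00)
P5 → Lower (d²=215980882.00)
P6 → Inner (d²=134862506.00)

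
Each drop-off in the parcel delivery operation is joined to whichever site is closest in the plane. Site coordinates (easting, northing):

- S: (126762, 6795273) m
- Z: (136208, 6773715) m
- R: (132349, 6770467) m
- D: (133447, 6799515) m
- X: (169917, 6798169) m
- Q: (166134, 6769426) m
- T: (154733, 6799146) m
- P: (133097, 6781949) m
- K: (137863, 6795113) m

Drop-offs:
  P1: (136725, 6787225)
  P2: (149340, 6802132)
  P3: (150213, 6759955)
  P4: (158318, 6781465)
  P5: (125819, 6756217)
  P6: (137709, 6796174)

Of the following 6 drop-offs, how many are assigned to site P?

P1 → P
P2 → T
P3 → Q
P4 → Q
P5 → R
P6 → K
1 of the 6 goes to P.

1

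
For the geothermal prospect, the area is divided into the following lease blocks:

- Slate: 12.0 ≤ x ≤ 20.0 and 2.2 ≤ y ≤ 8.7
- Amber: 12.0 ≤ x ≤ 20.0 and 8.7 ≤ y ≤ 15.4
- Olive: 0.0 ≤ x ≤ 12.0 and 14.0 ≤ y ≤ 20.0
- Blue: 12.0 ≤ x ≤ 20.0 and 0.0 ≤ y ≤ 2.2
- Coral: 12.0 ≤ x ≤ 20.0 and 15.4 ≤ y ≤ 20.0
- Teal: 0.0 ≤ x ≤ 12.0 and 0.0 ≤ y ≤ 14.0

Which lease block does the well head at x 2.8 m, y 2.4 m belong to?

Teal

The point has x = 2.8 and y = 2.4.
Only Teal satisfies 0.0 ≤ x ≤ 12.0 and 0.0 ≤ y ≤ 14.0.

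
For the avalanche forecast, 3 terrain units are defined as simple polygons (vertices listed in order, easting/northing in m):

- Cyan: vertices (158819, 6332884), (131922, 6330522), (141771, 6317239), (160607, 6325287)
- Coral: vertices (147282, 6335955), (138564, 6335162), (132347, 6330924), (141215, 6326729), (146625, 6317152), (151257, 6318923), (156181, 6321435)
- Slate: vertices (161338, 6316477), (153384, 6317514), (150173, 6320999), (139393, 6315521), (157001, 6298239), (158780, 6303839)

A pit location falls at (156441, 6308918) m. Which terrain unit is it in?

Cast a ray rightward from (156441, 6308918). For each polygon, the edges (by vertex number in listed order) whose endpoints lie on opposite sides of northing = 6308918, where each meets that height, and whether that is right or left of the point:
Cyan: no edge straddles that height → 0 crossings.
Coral: no edge straddles that height → 0 crossings.
Slate: 4–5 at easting≈146120.6 (left), 6–1 at easting≈159808.0 (right) → 1 crossing.
Only Slate has an odd count, so the point is inside Slate.

Slate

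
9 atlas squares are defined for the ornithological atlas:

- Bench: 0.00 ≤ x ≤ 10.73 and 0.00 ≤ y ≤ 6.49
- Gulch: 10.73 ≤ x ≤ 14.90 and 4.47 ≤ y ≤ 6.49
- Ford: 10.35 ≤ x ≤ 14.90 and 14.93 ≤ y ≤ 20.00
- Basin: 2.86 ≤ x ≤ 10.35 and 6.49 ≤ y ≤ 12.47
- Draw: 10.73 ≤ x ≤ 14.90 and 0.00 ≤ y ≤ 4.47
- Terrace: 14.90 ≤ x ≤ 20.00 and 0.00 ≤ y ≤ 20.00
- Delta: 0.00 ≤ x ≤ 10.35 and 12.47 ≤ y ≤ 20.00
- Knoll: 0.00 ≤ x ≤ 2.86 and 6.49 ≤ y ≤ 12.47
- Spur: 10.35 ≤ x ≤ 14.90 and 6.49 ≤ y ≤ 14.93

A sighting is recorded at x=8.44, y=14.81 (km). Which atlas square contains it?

The point has x = 8.44 and y = 14.81.
Only Delta satisfies 0.00 ≤ x ≤ 10.35 and 12.47 ≤ y ≤ 20.00.

Delta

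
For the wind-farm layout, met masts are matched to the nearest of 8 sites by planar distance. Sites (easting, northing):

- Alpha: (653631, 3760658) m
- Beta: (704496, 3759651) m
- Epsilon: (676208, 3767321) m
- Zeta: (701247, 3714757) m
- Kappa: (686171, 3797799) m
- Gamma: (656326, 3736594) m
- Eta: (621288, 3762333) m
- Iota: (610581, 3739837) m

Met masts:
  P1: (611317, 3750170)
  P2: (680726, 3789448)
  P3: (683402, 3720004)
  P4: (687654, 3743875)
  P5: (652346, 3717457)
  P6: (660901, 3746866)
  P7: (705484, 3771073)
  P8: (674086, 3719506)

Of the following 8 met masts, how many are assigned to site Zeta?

P1 → Iota
P2 → Kappa
P3 → Zeta
P4 → Beta
P5 → Gamma
P6 → Gamma
P7 → Beta
P8 → Gamma
1 of the 8 goes to Zeta.

1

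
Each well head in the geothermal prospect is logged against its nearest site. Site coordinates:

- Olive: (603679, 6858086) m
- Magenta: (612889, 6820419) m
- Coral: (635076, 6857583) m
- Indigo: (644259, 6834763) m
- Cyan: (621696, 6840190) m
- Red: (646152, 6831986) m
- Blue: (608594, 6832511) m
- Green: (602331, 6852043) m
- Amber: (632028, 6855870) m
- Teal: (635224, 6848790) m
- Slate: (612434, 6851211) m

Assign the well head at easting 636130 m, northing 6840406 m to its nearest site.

Squared distances to each site:
Olive: 1365649801.000; Magenta: 939624250.000; Coral: 296160245.000; Indigo: 97924090.000; Cyan: 208387012.000; Red: 171336884.000; Blue: 820562321.000; Green: 1277792170.000; Amber: 255961700.000; Teal: 71112292.000; Slate: 678248441.000.
Minimum at Teal.

Teal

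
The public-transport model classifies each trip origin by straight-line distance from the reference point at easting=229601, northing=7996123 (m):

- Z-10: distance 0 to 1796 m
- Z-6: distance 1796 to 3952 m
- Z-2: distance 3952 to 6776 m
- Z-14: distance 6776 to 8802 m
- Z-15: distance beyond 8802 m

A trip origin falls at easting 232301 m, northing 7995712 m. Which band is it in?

Z-6

Distance = √((232301−229601)² + (7995712−7996123)²) = √(7290000.000 + 168921.000) = 2731.103 m.
1796 ≤ 2731.103 < 3952 → Z-6.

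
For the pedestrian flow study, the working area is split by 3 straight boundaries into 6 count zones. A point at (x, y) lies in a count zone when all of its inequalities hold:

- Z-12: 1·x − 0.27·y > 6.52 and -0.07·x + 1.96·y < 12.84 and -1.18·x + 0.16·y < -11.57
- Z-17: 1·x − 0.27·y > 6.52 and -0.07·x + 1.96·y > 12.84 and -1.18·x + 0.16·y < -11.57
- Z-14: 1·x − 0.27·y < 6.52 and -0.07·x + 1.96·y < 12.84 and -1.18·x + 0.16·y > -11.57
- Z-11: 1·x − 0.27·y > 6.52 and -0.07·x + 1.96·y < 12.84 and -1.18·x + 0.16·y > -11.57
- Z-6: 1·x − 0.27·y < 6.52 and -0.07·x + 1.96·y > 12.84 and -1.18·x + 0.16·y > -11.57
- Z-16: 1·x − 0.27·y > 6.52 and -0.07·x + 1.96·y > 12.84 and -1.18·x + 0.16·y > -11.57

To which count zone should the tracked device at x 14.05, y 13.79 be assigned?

1·14.05 − 0.27·13.79 = 10.327, which is > 6.52
-0.07·14.05 + 1.96·13.79 = 26.045, which is > 12.84
-1.18·14.05 + 0.16·13.79 = -14.373, which is < -11.57
This sign pattern matches Z-17.

Z-17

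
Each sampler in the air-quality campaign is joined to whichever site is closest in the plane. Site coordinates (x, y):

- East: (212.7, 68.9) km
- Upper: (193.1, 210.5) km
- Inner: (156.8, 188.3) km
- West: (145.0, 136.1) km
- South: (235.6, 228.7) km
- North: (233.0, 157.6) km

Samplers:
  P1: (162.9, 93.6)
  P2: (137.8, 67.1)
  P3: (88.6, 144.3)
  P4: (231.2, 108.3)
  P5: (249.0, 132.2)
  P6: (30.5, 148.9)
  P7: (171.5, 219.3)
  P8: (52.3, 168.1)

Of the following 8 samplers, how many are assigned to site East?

1

P1 → West
P2 → West
P3 → West
P4 → East
P5 → North
P6 → West
P7 → Upper
P8 → West
1 of the 8 goes to East.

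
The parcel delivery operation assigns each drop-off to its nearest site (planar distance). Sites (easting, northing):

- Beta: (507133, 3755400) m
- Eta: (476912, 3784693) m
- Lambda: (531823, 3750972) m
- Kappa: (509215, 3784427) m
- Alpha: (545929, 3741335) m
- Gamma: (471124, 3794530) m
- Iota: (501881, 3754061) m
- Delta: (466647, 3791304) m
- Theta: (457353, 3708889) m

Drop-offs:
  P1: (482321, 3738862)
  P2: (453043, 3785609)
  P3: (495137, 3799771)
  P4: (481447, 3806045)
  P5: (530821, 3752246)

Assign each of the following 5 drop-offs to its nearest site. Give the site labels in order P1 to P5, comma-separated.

P1 → Iota (d²=613603201.00)
P2 → Delta (d²=217501841.00)
P3 → Kappa (d²=433628420.00)
P4 → Gamma (d²=239159554.00)
P5 → Lambda (d²=2627080.00)

Iota, Delta, Kappa, Gamma, Lambda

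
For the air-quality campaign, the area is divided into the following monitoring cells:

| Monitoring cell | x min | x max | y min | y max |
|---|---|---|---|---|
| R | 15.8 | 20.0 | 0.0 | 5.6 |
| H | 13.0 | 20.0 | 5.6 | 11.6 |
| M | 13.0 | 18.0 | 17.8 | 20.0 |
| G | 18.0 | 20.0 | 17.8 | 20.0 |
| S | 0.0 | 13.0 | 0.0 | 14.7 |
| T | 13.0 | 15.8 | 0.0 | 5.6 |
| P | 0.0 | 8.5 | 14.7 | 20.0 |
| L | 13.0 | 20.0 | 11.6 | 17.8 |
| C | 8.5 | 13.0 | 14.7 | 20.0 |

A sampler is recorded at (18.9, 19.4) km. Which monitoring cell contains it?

The point has x = 18.9 and y = 19.4.
Only G satisfies 18.0 ≤ x ≤ 20.0 and 17.8 ≤ y ≤ 20.0.

G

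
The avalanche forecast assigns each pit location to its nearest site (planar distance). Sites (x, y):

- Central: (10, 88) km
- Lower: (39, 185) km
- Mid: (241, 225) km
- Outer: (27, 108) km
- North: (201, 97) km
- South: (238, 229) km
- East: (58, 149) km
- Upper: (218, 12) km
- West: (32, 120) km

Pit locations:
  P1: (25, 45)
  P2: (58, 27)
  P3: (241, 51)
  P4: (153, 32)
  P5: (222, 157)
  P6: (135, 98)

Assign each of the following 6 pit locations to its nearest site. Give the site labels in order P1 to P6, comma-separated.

Central, Central, Upper, Upper, North, North

P1 → Central (d²=2074.00)
P2 → Central (d²=6025.00)
P3 → Upper (d²=2050.00)
P4 → Upper (d²=4625.00)
P5 → North (d²=4041.00)
P6 → North (d²=4357.00)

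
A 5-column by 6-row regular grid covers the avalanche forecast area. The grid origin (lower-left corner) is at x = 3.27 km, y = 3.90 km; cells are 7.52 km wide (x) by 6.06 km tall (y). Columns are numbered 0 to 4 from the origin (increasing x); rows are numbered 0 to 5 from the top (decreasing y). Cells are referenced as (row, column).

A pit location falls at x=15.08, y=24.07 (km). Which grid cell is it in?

(2, 1)

Column index: ⌊(15.08 − 3.27) / 7.52⌋ = ⌊1.570⌋ = 1
Row offset from origin: ⌊(24.07 − 3.90) / 6.06⌋ = ⌊3.328⌋ = 3 → row 2 (counted from top)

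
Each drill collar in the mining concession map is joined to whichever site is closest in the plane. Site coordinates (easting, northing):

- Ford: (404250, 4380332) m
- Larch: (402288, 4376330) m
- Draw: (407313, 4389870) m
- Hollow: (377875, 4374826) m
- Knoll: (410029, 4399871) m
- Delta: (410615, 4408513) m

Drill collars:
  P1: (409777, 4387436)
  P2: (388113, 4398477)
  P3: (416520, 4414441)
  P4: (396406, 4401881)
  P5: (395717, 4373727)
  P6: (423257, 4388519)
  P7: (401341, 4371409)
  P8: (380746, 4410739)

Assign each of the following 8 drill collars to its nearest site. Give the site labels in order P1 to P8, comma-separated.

P1 → Draw (d²=11995652.00)
P2 → Draw (d²=442720449.00)
P3 → Delta (d²=70010209.00)
P4 → Knoll (d²=189626229.00)
P5 → Larch (d²=49953650.00)
P6 → Draw (d²=256036337.00)
P7 → Larch (d²=25113050.00)
P8 → Delta (d²=897112237.00)

Draw, Draw, Delta, Knoll, Larch, Draw, Larch, Delta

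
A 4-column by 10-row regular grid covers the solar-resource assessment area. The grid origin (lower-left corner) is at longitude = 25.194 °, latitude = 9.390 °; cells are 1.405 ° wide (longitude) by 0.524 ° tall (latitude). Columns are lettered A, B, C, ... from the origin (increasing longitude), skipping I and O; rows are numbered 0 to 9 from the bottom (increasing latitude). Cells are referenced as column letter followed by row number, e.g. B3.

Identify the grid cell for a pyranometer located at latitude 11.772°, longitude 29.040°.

Column index: ⌊(29.040 − 25.194) / 1.405⌋ = ⌊2.737⌋ = 2 → column C
Row offset from origin: ⌊(11.772 − 9.390) / 0.524⌋ = ⌊4.546⌋ = 4 → row 4

C4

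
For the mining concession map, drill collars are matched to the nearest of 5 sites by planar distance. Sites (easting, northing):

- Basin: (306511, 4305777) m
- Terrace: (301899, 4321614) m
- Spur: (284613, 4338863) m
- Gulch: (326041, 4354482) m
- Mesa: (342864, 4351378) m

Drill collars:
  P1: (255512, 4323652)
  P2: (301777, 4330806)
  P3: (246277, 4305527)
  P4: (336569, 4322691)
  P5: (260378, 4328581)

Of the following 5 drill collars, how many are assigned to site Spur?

3

P1 → Spur
P2 → Terrace
P3 → Spur
P4 → Mesa
P5 → Spur
3 of the 5 go to Spur.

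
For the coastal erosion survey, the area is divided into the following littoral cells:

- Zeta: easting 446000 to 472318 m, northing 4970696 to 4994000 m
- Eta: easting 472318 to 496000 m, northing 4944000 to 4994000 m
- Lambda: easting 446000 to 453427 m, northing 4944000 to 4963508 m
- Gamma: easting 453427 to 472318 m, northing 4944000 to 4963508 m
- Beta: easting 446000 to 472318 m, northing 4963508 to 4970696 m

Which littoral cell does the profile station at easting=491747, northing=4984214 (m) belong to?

The point has easting = 491747 and northing = 4984214.
Only Eta satisfies 472318 ≤ easting ≤ 496000 and 4944000 ≤ northing ≤ 4994000.

Eta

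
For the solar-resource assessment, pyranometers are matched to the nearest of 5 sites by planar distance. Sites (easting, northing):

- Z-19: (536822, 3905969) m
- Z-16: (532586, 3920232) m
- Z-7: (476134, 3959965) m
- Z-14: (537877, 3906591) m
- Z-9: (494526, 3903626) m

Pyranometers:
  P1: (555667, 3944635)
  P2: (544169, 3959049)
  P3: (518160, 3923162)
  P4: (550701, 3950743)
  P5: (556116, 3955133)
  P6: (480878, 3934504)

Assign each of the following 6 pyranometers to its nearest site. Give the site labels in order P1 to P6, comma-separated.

Z-16, Z-16, Z-16, Z-16, Z-16, Z-7

P1 → Z-16 (d²=1128238970.00)
P2 → Z-16 (d²=1640925378.00)
P3 → Z-16 (d²=216694376.00)
P4 → Z-16 (d²=1259074346.00)
P5 → Z-16 (d²=1771740701.00)
P6 → Z-7 (d²=670768057.00)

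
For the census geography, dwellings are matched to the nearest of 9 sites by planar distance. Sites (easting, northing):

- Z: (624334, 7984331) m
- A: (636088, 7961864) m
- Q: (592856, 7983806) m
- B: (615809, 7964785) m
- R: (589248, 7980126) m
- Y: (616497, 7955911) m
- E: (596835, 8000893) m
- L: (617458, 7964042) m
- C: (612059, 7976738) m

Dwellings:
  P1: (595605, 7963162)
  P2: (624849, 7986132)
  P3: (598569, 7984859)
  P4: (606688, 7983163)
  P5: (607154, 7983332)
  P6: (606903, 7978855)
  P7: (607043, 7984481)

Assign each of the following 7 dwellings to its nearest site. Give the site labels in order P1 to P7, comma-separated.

R, Z, Q, C, C, C, C

P1 → R (d²=328188745.00)
P2 → Z (d²=3508826.00)
P3 → Q (d²=33747178.00)
P4 → C (d²=70128266.00)
P5 → C (d²=67539861.00)
P6 → C (d²=31066025.00)
P7 → C (d²=85114305.00)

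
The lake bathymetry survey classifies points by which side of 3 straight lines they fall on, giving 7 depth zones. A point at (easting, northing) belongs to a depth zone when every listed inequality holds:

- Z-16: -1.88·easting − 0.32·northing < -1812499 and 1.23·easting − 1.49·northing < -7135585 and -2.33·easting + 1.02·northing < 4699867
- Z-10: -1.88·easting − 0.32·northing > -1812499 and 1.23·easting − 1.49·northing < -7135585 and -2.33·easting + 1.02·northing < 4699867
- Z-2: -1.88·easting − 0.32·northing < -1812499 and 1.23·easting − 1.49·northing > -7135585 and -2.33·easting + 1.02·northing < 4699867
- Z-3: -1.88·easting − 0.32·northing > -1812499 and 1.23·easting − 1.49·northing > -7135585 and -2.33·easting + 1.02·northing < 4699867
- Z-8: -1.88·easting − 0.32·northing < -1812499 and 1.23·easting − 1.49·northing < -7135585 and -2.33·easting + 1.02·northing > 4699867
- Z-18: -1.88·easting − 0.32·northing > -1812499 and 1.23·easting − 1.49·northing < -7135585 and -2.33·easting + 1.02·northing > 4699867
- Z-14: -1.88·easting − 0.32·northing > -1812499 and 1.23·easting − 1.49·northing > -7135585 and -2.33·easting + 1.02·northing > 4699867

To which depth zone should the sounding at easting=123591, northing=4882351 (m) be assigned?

Z-3

-1.88·123591 − 0.32·4882351 = -1794703.400, which is > -1812499
1.23·123591 − 1.49·4882351 = -7122686.060, which is > -7135585
-2.33·123591 + 1.02·4882351 = 4692030.990, which is < 4699867
This sign pattern matches Z-3.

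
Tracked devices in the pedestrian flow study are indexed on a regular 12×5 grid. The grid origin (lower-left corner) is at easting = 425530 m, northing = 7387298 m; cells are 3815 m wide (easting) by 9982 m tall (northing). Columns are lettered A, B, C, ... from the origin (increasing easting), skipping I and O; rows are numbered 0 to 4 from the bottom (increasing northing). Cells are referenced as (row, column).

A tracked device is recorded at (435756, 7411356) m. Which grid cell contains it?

(2, C)

Column index: ⌊(435756 − 425530) / 3815⌋ = ⌊2.680⌋ = 2 → column C
Row offset from origin: ⌊(7411356 − 7387298) / 9982⌋ = ⌊2.410⌋ = 2 → row 2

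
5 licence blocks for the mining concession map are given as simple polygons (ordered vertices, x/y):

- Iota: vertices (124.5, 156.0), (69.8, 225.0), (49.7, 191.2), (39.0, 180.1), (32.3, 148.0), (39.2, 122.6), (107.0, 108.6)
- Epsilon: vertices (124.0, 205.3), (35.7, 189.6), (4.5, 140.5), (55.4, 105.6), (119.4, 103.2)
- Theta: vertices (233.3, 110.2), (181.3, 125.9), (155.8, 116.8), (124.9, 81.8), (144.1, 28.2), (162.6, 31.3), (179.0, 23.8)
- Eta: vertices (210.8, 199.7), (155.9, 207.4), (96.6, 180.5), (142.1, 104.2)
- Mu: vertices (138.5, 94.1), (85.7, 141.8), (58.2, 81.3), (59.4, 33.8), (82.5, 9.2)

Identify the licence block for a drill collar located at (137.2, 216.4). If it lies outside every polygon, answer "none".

Cast a ray rightward from (137.2, 216.4). For each polygon, the edges (by vertex number in listed order) whose endpoints lie on opposite sides of y = 216.4, where each meets that height, and whether that is right or left of the point:
Iota: 1–2 at x≈76.62 (left), 2–3 at x≈64.69 (left) → 0 crossings.
Epsilon: no edge straddles that height → 0 crossings.
Theta: no edge straddles that height → 0 crossings.
Eta: no edge straddles that height → 0 crossings.
Mu: no edge straddles that height → 0 crossings.
All counts are even, so the point lies outside every listed polygon.

none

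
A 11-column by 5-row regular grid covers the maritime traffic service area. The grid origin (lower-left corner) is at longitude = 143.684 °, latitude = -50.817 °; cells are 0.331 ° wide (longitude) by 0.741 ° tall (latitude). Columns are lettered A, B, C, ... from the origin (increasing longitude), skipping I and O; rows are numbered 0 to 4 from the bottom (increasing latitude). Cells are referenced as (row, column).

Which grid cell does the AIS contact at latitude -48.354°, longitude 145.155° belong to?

(3, E)

Column index: ⌊(145.155 − 143.684) / 0.331⌋ = ⌊4.444⌋ = 4 → column E
Row offset from origin: ⌊(-48.354 − -50.817) / 0.741⌋ = ⌊3.324⌋ = 3 → row 3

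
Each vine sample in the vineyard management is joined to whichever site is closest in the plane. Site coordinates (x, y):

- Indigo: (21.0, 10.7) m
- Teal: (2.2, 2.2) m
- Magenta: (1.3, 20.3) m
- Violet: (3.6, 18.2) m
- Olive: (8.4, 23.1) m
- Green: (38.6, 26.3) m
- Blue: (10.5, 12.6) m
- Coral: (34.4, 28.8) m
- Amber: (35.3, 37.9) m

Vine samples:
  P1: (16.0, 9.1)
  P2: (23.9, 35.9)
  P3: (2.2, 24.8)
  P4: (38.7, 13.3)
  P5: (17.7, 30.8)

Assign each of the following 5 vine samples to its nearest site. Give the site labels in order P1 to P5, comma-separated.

Indigo, Amber, Magenta, Green, Olive

P1 → Indigo (d²=27.56)
P2 → Amber (d²=133.96)
P3 → Magenta (d²=21.06)
P4 → Green (d²=169.01)
P5 → Olive (d²=145.78)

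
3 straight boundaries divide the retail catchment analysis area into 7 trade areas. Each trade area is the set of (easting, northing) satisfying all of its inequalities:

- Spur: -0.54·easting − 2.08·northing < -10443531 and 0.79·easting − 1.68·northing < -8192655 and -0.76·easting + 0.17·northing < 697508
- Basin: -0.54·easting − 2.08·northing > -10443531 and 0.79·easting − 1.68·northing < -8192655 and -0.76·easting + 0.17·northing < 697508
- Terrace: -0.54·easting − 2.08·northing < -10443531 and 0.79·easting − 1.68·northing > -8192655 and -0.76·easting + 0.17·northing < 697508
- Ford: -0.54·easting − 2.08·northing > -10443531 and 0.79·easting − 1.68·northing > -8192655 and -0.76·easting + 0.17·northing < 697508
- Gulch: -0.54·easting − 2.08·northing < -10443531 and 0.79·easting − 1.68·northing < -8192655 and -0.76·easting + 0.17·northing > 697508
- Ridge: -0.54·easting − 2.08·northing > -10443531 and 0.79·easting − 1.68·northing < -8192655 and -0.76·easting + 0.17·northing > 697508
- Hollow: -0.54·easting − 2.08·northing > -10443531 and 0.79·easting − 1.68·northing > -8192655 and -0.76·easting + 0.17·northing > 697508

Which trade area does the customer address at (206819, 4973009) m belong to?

-0.54·206819 − 2.08·4973009 = -10455540.980, which is < -10443531
0.79·206819 − 1.68·4973009 = -8191268.110, which is > -8192655
-0.76·206819 + 0.17·4973009 = 688229.090, which is < 697508
This sign pattern matches Terrace.

Terrace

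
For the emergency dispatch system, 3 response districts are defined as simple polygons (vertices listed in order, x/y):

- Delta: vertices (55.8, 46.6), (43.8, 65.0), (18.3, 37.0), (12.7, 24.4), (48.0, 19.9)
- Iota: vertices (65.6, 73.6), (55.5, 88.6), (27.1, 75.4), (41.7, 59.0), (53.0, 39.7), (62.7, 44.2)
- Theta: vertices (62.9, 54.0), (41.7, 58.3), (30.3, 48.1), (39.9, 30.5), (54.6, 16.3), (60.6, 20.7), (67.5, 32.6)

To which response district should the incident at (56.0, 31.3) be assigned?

Theta

Cast a ray rightward from (56.0, 31.3). For each polygon, the edges (by vertex number in listed order) whose endpoints lie on opposite sides of y = 31.3, where each meets that height, and whether that is right or left of the point:
Delta: 3–4 at x≈15.77 (left), 5–1 at x≈51.33 (left) → 0 crossings.
Iota: no edge straddles that height → 0 crossings.
Theta: 3–4 at x≈39.46 (left), 6–7 at x≈66.75 (right) → 1 crossing.
Only Theta has an odd count, so the point is inside Theta.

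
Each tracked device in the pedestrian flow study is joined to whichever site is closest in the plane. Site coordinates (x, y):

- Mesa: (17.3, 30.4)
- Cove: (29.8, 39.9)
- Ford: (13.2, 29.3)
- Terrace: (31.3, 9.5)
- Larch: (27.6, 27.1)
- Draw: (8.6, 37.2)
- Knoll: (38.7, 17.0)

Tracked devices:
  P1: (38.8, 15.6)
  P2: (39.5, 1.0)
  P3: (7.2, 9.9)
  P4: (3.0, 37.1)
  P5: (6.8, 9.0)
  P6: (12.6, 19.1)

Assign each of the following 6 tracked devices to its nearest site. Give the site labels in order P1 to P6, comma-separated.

P1 → Knoll (d²=1.97)
P2 → Terrace (d²=139.49)
P3 → Ford (d²=412.36)
P4 → Draw (d²=31.37)
P5 → Ford (d²=453.05)
P6 → Ford (d²=104.40)

Knoll, Terrace, Ford, Draw, Ford, Ford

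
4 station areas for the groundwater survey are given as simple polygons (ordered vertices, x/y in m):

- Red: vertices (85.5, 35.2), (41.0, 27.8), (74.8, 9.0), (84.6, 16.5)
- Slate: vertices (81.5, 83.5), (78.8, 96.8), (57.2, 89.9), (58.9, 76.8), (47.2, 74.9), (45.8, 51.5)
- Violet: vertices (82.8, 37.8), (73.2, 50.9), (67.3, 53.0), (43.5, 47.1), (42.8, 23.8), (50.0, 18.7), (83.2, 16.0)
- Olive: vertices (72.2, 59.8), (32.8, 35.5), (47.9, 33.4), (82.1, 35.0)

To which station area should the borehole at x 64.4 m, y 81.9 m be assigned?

Slate

Cast a ray rightward from (64.4, 81.9). For each polygon, the edges (by vertex number in listed order) whose endpoints lie on opposite sides of y = 81.9, where each meets that height, and whether that is right or left of the point:
Red: no edge straddles that height → 0 crossings.
Slate: 3–4 at x≈58.24 (left), 6–1 at x≈79.72 (right) → 1 crossing.
Violet: no edge straddles that height → 0 crossings.
Olive: no edge straddles that height → 0 crossings.
Only Slate has an odd count, so the point is inside Slate.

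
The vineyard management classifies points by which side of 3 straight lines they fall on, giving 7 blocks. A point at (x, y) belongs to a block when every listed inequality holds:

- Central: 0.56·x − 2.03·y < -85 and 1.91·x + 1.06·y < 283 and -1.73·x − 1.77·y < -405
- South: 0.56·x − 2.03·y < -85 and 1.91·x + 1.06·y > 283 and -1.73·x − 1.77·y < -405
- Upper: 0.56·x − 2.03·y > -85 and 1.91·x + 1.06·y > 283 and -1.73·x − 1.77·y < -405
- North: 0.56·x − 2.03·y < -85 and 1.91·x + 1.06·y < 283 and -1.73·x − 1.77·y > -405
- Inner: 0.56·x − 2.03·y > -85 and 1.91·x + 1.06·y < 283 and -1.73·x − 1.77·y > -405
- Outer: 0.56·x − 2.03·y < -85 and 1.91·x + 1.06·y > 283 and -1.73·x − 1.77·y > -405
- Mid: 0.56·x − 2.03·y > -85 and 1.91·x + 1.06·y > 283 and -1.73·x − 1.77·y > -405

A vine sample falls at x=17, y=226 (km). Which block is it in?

Central

0.56·17 − 2.03·226 = -449.260, which is < -85
1.91·17 + 1.06·226 = 272.030, which is < 283
-1.73·17 − 1.77·226 = -429.430, which is < -405
This sign pattern matches Central.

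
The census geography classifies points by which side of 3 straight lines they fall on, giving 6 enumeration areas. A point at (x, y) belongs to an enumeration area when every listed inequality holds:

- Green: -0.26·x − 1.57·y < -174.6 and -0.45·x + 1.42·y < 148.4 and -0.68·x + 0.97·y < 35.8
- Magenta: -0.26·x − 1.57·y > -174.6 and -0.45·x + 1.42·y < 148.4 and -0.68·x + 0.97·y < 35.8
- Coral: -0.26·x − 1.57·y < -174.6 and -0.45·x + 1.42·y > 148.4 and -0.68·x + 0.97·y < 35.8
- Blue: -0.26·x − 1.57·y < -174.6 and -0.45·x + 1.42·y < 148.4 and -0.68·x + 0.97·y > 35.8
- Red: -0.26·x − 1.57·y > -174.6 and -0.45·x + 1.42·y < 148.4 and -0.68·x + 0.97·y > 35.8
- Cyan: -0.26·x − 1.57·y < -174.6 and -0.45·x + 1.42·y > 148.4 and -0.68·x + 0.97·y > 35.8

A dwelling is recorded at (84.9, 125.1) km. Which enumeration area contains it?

Blue

-0.26·84.9 − 1.57·125.1 = -218.481, which is < -174.6
-0.45·84.9 + 1.42·125.1 = 139.437, which is < 148.4
-0.68·84.9 + 0.97·125.1 = 63.615, which is > 35.8
This sign pattern matches Blue.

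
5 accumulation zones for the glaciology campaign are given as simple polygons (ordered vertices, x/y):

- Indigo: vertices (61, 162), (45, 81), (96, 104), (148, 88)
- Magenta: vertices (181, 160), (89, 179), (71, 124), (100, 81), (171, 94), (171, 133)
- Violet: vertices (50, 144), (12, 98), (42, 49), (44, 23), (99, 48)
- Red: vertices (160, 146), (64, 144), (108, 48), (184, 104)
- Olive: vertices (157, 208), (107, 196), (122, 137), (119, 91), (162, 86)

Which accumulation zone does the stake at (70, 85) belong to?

Cast a ray rightward from (70, 85). For each polygon, the edges (by vertex number in listed order) whose endpoints lie on opposite sides of y = 85, where each meets that height, and whether that is right or left of the point:
Indigo: 1–2 at x≈45.8 (left), 2–3 at x≈53.9 (left) → 0 crossings.
Magenta: 3–4 at x≈97.3 (right), 4–5 at x≈121.8 (right) → 2 crossings.
Violet: 2–3 at x≈20.0 (left), 5–1 at x≈80.1 (right) → 1 crossing.
Red: 2–3 at x≈91.0 (right), 3–4 at x≈158.2 (right) → 2 crossings.
Olive: no edge straddles that height → 0 crossings.
Only Violet has an odd count, so the point is inside Violet.

Violet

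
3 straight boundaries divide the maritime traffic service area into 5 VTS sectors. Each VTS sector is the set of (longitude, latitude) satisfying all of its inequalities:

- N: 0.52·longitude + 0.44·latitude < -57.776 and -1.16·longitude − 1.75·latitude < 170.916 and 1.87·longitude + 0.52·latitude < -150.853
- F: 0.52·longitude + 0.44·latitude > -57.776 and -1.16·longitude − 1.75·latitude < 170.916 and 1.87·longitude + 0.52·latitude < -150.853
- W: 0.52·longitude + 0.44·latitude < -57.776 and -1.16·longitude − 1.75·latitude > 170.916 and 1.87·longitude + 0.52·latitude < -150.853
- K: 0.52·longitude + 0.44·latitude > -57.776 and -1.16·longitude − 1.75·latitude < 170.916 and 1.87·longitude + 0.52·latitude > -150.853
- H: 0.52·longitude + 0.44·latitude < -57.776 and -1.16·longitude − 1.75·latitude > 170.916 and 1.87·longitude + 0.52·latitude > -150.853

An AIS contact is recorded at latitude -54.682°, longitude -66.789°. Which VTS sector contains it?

W

0.52·-66.789 + 0.44·-54.682 = -58.790, which is < -57.776
-1.16·-66.789 − 1.75·-54.682 = 173.169, which is > 170.916
1.87·-66.789 + 0.52·-54.682 = -153.330, which is < -150.853
This sign pattern matches W.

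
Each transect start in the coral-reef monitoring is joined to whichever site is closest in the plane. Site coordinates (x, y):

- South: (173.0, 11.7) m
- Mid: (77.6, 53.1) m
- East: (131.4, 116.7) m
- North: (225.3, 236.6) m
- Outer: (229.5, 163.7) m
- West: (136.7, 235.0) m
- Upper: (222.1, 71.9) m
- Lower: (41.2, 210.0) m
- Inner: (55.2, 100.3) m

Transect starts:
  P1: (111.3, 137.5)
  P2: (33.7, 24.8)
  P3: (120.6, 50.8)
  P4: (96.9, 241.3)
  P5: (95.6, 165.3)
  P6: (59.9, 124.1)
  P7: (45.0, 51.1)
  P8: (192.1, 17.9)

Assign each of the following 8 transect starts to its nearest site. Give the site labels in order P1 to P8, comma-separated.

East, Mid, Mid, West, East, Inner, Mid, South

P1 → East (d²=836.65)
P2 → Mid (d²=2728.10)
P3 → Mid (d²=1854.29)
P4 → West (d²=1623.73)
P5 → East (d²=3643.60)
P6 → Inner (d²=588.53)
P7 → Mid (d²=1066.76)
P8 → South (d²=403.25)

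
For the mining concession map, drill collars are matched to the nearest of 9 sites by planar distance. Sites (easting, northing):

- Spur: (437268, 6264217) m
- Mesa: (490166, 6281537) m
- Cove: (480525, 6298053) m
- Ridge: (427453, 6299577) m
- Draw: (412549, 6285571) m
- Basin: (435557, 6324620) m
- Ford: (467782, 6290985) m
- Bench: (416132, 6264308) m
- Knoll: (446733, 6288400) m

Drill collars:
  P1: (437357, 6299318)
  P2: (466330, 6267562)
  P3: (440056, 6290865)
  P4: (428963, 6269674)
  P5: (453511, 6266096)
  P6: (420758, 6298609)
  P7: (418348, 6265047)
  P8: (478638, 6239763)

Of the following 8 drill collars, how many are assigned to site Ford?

P1 → Ridge
P2 → Ford
P3 → Knoll
P4 → Spur
P5 → Spur
P6 → Ridge
P7 → Bench
P8 → Mesa
1 of the 8 goes to Ford.

1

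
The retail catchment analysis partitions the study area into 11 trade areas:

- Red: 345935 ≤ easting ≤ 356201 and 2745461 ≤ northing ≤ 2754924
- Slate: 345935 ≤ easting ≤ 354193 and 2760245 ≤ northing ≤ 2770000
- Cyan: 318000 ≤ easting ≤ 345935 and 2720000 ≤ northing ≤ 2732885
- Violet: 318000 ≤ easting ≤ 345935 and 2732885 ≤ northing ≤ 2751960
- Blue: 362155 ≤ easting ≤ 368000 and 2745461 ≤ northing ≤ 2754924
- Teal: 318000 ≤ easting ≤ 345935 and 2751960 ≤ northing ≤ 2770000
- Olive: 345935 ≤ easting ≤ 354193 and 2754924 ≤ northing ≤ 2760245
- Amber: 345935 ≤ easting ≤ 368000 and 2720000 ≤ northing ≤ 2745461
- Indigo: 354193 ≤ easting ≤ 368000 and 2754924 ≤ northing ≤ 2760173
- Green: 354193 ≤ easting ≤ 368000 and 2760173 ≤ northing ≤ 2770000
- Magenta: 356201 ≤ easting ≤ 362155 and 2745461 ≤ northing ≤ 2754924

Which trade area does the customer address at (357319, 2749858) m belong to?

The point has easting = 357319 and northing = 2749858.
Only Magenta satisfies 356201 ≤ easting ≤ 362155 and 2745461 ≤ northing ≤ 2754924.

Magenta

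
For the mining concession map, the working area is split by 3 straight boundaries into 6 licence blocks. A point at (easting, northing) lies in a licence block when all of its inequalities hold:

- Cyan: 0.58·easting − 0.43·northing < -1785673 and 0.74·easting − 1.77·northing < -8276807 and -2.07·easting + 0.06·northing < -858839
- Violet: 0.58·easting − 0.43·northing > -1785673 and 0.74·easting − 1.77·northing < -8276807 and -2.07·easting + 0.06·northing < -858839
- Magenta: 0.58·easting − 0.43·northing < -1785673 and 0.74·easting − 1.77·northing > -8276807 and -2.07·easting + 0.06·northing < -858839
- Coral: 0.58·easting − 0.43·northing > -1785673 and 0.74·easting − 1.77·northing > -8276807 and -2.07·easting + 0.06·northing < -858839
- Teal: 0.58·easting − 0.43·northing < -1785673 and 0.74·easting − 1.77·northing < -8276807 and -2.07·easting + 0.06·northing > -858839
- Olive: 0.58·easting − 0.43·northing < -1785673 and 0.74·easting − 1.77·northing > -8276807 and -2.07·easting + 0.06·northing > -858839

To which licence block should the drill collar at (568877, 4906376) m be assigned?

Coral

0.58·568877 − 0.43·4906376 = -1779793.020, which is > -1785673
0.74·568877 − 1.77·4906376 = -8263316.540, which is > -8276807
-2.07·568877 + 0.06·4906376 = -883192.830, which is < -858839
This sign pattern matches Coral.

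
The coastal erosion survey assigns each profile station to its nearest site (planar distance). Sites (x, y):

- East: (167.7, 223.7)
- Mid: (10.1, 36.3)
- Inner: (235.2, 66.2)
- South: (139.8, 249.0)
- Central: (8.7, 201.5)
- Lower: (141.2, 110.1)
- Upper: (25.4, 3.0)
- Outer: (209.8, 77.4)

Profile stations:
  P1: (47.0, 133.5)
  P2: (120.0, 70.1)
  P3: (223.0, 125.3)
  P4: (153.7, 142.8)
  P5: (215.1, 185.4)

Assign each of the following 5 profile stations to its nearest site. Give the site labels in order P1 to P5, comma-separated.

P1 → Central (d²=6090.89)
P2 → Lower (d²=2049.44)
P3 → Outer (d²=2468.65)
P4 → Lower (d²=1225.54)
P5 → East (d²=3713.65)

Central, Lower, Outer, Lower, East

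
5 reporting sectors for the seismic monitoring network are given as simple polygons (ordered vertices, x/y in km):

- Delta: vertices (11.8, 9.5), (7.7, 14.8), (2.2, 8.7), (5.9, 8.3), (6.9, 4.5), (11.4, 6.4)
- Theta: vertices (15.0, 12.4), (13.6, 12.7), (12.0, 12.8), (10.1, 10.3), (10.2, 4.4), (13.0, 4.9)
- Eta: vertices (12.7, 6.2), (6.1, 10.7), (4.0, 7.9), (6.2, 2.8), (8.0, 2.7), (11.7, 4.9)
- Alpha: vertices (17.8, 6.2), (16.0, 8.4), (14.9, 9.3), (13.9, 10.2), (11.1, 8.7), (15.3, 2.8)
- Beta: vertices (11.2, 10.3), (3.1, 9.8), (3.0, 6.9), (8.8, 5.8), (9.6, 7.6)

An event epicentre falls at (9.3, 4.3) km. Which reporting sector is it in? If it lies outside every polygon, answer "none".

Eta

Cast a ray rightward from (9.3, 4.3). For each polygon, the edges (by vertex number in listed order) whose endpoints lie on opposite sides of y = 4.3, where each meets that height, and whether that is right or left of the point:
Delta: no edge straddles that height → 0 crossings.
Theta: no edge straddles that height → 0 crossings.
Eta: 3–4 at x≈5.55 (left), 5–6 at x≈10.69 (right) → 1 crossing.
Alpha: 5–6 at x≈14.23 (right), 6–1 at x≈16.40 (right) → 2 crossings.
Beta: no edge straddles that height → 0 crossings.
Only Eta has an odd count, so the point is inside Eta.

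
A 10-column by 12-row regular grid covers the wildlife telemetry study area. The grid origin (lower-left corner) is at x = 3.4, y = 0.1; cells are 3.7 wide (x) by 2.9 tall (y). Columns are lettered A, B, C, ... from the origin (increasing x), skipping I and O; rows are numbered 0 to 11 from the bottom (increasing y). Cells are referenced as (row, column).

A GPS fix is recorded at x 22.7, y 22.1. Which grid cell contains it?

Column index: ⌊(22.7 − 3.4) / 3.7⌋ = ⌊5.216⌋ = 5 → column F
Row offset from origin: ⌊(22.1 − 0.1) / 2.9⌋ = ⌊7.586⌋ = 7 → row 7

(7, F)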